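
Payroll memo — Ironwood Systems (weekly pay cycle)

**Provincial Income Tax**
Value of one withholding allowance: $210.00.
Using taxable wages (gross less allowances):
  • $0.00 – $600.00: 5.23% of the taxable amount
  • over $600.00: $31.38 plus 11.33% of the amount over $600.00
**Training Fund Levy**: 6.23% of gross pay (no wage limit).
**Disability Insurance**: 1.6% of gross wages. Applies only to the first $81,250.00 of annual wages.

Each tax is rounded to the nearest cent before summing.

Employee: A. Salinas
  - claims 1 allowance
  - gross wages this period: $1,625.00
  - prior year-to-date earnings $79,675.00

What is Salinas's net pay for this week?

$1,374.84

Provincial Income Tax: taxable = $1,625.00 − 1×$210.00 = $1,415.00
  $31.38 + 11.33% × ($1,415.00 − $600.00) = $31.38 + 11.33% × $815.00 = $123.72
Training Fund Levy: 6.23% × $1,625.00 = $101.24
Disability Insurance: cap $81,250.00 − YTD $79,675.00 = $1,575.00 subject; 1.6% × $1,575.00 = $25.20
Total withheld: $123.72 + $101.24 + $25.20 = $250.16
Net pay: $1,625.00 − $250.16 = $1,374.84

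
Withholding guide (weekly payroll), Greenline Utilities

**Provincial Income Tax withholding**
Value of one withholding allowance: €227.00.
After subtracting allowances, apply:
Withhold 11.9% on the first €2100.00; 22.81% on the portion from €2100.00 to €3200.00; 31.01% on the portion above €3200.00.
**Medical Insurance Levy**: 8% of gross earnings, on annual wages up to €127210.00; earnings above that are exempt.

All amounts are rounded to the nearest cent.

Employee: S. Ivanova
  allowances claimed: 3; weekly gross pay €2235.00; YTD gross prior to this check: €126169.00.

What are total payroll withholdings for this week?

€268.21

Provincial Income Tax: taxable = €2235.00 − 3×€227.00 = €1554.00
  11.9% × €1554.00 = €184.93
Medical Insurance Levy: cap €127210.00 − YTD €126169.00 = €1041.00 subject; 8% × €1041.00 = €83.28
Total: €184.93 + €83.28 = €268.21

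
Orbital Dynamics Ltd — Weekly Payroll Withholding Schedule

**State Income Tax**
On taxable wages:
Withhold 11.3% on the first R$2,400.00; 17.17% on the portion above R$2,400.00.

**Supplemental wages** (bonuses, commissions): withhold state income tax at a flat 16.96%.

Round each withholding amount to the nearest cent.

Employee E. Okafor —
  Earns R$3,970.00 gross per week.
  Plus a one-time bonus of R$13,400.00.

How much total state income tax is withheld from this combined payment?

R$2,813.41

State Income Tax: taxable = R$3,970.00
  R$271.20 + 17.17% × (R$3,970.00 − R$2,400.00) = R$271.20 + 17.17% × R$1,570.00 = R$540.77
Supplemental (16.96% flat on bonus): 16.96% × R$13,400.00 = R$2,272.64
Total state income tax: R$540.77 + R$2,272.64 = R$2,813.41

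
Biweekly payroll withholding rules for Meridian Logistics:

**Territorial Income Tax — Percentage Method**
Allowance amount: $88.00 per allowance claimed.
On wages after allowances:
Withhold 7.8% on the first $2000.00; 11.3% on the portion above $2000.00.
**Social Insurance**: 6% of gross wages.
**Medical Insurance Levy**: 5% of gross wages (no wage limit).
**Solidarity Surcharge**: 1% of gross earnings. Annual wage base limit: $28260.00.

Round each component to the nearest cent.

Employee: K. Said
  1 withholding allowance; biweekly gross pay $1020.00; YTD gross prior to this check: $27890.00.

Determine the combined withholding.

Territorial Income Tax: taxable = $1020.00 − 1×$88.00 = $932.00
  7.8% × $932.00 = $72.70
Social Insurance: 6% × $1020.00 = $61.20
Medical Insurance Levy: 5% × $1020.00 = $51.00
Solidarity Surcharge: cap $28260.00 − YTD $27890.00 = $370.00 subject; 1% × $370.00 = $3.70
Total: $72.70 + $61.20 + $51.00 + $3.70 = $188.60

$188.60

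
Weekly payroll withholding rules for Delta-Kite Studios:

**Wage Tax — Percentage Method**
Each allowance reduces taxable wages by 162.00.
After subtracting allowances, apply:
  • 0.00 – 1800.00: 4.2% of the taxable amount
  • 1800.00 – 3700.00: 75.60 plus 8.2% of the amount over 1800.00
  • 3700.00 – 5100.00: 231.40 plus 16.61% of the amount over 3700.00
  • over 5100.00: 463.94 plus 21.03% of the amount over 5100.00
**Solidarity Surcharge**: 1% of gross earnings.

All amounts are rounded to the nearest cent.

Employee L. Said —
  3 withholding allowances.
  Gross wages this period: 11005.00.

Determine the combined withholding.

Wage Tax: taxable = 11005.00 − 3×162.00 = 10519.00
  463.94 + 21.03% × (10519.00 − 5100.00) = 463.94 + 21.03% × 5419.00 = 1603.56
Solidarity Surcharge: 1% × 11005.00 = 110.05
Total: 1603.56 + 110.05 = 1713.61

1713.61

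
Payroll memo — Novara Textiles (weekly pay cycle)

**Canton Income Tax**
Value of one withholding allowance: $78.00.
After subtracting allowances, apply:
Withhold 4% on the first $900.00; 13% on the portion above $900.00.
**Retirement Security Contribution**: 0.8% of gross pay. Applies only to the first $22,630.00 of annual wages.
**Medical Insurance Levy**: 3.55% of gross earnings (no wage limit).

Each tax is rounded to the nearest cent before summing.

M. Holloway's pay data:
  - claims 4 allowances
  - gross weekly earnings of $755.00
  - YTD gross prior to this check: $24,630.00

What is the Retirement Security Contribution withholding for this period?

Retirement Security Contribution: YTD $24,630.00 ≥ cap $22,630.00 → $0.00

$0.00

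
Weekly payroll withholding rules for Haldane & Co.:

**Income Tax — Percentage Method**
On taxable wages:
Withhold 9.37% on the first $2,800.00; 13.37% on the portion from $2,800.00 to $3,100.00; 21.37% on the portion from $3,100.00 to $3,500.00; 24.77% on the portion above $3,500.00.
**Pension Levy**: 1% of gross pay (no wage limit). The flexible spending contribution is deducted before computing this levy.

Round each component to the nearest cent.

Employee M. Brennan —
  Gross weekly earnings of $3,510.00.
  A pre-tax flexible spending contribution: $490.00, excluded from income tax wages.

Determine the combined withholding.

$321.97

Income Tax: taxable = $3,510.00 − $490.00 = $3,020.00
  $262.36 + 13.37% × ($3,020.00 − $2,800.00) = $262.36 + 13.37% × $220.00 = $291.77
Pension Levy: 1% × $3,020.00 = $30.20
Total: $291.77 + $30.20 = $321.97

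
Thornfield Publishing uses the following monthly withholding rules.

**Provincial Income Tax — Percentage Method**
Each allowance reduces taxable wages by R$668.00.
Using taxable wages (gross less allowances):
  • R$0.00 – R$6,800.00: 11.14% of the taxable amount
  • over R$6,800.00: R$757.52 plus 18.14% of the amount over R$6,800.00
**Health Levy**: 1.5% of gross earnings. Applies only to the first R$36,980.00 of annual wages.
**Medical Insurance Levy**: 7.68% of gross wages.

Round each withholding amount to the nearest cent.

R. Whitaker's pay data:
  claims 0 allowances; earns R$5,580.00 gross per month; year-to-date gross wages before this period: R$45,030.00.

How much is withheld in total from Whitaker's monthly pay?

Provincial Income Tax: taxable = R$5,580.00
  11.14% × R$5,580.00 = R$621.61
Health Levy: YTD R$45,030.00 ≥ cap R$36,980.00 → R$0.00
Medical Insurance Levy: 7.68% × R$5,580.00 = R$428.54
Total: R$621.61 + R$0.00 + R$428.54 = R$1,050.15

R$1,050.15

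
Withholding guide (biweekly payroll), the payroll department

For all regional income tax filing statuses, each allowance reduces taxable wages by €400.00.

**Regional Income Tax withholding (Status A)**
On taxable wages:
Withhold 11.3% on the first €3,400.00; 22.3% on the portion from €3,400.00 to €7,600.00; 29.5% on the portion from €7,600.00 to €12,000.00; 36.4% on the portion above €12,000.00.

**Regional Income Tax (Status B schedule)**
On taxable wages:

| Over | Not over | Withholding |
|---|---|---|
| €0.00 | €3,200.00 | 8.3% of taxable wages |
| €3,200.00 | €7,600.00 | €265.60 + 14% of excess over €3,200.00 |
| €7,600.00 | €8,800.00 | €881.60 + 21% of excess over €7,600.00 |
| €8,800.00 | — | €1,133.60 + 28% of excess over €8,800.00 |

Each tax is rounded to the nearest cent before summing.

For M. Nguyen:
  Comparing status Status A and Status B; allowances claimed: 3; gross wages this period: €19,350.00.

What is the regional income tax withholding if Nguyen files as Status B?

Regional Income Tax (Status B): taxable = €19,350.00 − 3×€400.00 = €18,150.00
  €1,133.60 + 28% × (€18,150.00 − €8,800.00) = €1,133.60 + 28% × €9,350.00 = €3,751.60

€3,751.60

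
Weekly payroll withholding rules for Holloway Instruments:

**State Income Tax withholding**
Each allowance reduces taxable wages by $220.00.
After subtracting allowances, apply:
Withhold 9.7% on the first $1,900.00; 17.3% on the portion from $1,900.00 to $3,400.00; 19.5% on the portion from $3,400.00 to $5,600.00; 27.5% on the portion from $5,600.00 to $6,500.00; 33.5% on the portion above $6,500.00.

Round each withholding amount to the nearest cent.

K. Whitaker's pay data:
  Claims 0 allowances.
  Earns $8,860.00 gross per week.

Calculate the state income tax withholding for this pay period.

State Income Tax: taxable = $8,860.00
  $1,120.30 + 33.5% × ($8,860.00 − $6,500.00) = $1,120.30 + 33.5% × $2,360.00 = $1,910.90

$1,910.90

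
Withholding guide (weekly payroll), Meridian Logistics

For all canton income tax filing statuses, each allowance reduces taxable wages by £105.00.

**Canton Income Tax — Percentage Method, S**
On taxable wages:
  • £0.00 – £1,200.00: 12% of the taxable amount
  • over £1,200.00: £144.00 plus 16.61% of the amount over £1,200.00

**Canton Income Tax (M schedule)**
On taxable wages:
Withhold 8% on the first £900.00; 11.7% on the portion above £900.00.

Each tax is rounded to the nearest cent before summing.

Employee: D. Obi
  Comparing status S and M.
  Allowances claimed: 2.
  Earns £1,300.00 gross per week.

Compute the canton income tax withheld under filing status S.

Canton Income Tax (S): taxable = £1,300.00 − 2×£105.00 = £1,090.00
  12% × £1,090.00 = £130.80

£130.80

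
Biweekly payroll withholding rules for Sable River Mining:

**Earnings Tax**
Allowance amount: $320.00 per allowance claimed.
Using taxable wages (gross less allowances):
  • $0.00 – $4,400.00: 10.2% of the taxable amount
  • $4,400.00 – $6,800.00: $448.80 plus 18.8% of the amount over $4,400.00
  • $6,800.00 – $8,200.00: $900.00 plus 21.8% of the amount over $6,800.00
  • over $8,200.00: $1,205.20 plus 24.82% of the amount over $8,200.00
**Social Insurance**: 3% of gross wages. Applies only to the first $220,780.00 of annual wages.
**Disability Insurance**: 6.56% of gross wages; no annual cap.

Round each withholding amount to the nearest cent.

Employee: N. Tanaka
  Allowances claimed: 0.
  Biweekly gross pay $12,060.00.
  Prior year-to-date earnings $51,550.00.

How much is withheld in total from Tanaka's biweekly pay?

$3,316.19

Earnings Tax: taxable = $12,060.00
  $1,205.20 + 24.82% × ($12,060.00 − $8,200.00) = $1,205.20 + 24.82% × $3,860.00 = $2,163.25
Social Insurance: 3% × $12,060.00 = $361.80
Disability Insurance: 6.56% × $12,060.00 = $791.14
Total: $2,163.25 + $361.80 + $791.14 = $3,316.19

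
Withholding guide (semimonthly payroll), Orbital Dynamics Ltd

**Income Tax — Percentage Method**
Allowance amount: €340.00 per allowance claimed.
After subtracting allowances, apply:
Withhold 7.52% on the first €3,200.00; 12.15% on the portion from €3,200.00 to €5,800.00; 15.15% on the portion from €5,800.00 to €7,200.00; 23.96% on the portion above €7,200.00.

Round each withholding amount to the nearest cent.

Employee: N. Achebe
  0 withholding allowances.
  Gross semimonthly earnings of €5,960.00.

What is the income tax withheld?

€580.78

Income Tax: taxable = €5,960.00
  €556.54 + 15.15% × (€5,960.00 − €5,800.00) = €556.54 + 15.15% × €160.00 = €580.78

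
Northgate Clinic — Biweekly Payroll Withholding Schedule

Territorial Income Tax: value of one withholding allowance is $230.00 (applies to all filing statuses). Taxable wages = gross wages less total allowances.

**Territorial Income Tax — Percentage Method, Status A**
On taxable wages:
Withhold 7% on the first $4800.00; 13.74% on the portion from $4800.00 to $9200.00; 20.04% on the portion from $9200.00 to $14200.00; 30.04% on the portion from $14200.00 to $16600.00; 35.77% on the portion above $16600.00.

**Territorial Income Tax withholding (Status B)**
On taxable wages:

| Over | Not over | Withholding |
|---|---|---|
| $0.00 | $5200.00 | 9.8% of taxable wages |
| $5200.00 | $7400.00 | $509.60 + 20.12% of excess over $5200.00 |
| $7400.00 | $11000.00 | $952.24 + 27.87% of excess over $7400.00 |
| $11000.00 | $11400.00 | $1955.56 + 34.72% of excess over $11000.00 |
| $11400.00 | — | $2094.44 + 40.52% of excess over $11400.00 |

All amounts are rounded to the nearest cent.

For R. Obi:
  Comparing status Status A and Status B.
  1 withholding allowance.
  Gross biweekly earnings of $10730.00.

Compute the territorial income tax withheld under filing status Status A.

Territorial Income Tax (Status A): taxable = $10730.00 − 1×$230.00 = $10500.00
  $940.56 + 20.04% × ($10500.00 − $9200.00) = $940.56 + 20.04% × $1300.00 = $1201.08

$1201.08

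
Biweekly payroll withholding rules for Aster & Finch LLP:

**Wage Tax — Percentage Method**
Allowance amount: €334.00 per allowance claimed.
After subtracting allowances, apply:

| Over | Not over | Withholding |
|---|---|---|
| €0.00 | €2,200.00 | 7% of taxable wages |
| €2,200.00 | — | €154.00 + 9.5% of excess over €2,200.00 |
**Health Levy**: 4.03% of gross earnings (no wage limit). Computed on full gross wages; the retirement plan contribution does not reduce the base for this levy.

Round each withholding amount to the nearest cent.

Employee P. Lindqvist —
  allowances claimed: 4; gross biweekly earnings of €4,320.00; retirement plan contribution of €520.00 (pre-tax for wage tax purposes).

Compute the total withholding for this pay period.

Wage Tax: taxable = €4,320.00 − €520.00 − 4×€334.00 = €2,464.00
  €154.00 + 9.5% × (€2,464.00 − €2,200.00) = €154.00 + 9.5% × €264.00 = €179.08
Health Levy: 4.03% × €4,320.00 = €174.10
Total: €179.08 + €174.10 = €353.18

€353.18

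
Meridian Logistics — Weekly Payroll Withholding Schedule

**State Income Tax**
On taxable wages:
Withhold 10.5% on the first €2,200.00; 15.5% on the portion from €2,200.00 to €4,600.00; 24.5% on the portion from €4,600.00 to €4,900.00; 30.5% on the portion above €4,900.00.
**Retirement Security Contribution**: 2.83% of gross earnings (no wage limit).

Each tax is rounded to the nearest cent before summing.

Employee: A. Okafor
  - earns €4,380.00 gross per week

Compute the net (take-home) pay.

State Income Tax: taxable = €4,380.00
  €231.00 + 15.5% × (€4,380.00 − €2,200.00) = €231.00 + 15.5% × €2,180.00 = €568.90
Retirement Security Contribution: 2.83% × €4,380.00 = €123.95
Total withheld: €568.90 + €123.95 = €692.85
Net pay: €4,380.00 − €692.85 = €3,687.15

€3,687.15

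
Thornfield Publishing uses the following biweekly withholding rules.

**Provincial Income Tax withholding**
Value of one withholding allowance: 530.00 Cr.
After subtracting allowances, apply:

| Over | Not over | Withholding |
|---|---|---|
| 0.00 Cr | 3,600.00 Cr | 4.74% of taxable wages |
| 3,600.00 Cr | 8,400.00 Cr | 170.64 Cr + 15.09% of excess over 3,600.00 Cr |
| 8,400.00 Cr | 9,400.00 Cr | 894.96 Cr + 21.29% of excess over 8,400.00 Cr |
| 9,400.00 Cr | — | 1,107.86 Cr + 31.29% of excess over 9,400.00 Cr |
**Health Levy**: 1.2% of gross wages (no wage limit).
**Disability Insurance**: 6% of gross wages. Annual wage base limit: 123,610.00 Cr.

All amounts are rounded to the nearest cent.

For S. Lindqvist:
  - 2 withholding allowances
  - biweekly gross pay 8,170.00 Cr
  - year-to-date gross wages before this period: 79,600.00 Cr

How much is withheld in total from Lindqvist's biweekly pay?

Provincial Income Tax: taxable = 8,170.00 Cr − 2×530.00 Cr = 7,110.00 Cr
  170.64 Cr + 15.09% × (7,110.00 Cr − 3,600.00 Cr) = 170.64 Cr + 15.09% × 3,510.00 Cr = 700.30 Cr
Health Levy: 1.2% × 8,170.00 Cr = 98.04 Cr
Disability Insurance: 6% × 8,170.00 Cr = 490.20 Cr
Total: 700.30 Cr + 98.04 Cr + 490.20 Cr = 1,288.54 Cr

1,288.54 Cr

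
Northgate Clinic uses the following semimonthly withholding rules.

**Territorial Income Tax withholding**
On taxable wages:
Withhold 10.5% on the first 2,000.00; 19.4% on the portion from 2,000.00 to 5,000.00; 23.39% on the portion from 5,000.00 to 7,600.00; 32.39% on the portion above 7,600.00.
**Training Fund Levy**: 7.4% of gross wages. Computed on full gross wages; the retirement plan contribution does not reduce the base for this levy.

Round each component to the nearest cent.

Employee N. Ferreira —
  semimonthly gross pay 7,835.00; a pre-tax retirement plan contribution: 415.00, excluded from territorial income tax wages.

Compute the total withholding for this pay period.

1,937.83

Territorial Income Tax: taxable = 7,835.00 − 415.00 = 7,420.00
  792.00 + 23.39% × (7,420.00 − 5,000.00) = 792.00 + 23.39% × 2,420.00 = 1,358.04
Training Fund Levy: 7.4% × 7,835.00 = 579.79
Total: 1,358.04 + 579.79 = 1,937.83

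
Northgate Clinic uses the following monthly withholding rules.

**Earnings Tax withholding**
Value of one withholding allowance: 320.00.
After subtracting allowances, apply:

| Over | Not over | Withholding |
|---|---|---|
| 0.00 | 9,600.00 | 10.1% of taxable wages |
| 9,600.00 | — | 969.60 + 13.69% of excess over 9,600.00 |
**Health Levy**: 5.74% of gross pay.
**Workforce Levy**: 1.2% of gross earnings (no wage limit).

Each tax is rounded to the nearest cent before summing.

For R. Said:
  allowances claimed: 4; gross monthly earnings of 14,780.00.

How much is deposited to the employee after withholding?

Earnings Tax: taxable = 14,780.00 − 4×320.00 = 13,500.00
  969.60 + 13.69% × (13,500.00 − 9,600.00) = 969.60 + 13.69% × 3,900.00 = 1,503.51
Health Levy: 5.74% × 14,780.00 = 848.37
Workforce Levy: 1.2% × 14,780.00 = 177.36
Total withheld: 1,503.51 + 848.37 + 177.36 = 2,529.24
Net pay: 14,780.00 − 2,529.24 = 12,250.76

12,250.76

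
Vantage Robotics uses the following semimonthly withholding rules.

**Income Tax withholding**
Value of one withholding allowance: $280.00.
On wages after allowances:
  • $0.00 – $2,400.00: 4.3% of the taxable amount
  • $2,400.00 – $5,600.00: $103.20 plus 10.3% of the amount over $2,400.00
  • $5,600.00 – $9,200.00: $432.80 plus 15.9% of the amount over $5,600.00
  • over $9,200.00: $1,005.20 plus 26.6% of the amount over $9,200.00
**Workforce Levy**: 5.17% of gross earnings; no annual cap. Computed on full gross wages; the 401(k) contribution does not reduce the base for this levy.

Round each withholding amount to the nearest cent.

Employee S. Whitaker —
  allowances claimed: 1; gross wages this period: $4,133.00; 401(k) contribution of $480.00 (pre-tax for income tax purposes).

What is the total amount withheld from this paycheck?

Income Tax: taxable = $4,133.00 − $480.00 − 1×$280.00 = $3,373.00
  $103.20 + 10.3% × ($3,373.00 − $2,400.00) = $103.20 + 10.3% × $973.00 = $203.42
Workforce Levy: 5.17% × $4,133.00 = $213.68
Total: $203.42 + $213.68 = $417.10

$417.10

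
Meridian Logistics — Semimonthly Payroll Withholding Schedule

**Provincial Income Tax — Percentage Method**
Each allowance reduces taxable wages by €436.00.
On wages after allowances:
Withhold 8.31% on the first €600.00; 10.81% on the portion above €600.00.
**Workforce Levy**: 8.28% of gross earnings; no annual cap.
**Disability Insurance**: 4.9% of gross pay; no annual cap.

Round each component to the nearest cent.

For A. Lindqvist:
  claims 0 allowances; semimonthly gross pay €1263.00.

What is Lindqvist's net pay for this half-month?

€975.00

Provincial Income Tax: taxable = €1263.00
  €49.86 + 10.81% × (€1263.00 − €600.00) = €49.86 + 10.81% × €663.00 = €121.53
Workforce Levy: 8.28% × €1263.00 = €104.58
Disability Insurance: 4.9% × €1263.00 = €61.89
Total withheld: €121.53 + €104.58 + €61.89 = €288.00
Net pay: €1263.00 − €288.00 = €975.00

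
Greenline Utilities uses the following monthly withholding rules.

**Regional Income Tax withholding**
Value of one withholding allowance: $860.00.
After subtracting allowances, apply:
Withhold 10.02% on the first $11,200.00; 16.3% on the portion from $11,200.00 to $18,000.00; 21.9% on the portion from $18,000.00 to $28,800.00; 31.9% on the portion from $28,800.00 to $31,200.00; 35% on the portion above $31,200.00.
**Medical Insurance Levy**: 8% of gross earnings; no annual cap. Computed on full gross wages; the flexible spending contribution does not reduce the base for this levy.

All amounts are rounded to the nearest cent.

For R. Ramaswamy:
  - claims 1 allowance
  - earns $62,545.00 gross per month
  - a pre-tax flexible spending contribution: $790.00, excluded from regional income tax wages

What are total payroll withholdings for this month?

Regional Income Tax: taxable = $62,545.00 − $790.00 − 1×$860.00 = $60,895.00
  $5,361.44 + 35% × ($60,895.00 − $31,200.00) = $5,361.44 + 35% × $29,695.00 = $15,754.69
Medical Insurance Levy: 8% × $62,545.00 = $5,003.60
Total: $15,754.69 + $5,003.60 = $20,758.29

$20,758.29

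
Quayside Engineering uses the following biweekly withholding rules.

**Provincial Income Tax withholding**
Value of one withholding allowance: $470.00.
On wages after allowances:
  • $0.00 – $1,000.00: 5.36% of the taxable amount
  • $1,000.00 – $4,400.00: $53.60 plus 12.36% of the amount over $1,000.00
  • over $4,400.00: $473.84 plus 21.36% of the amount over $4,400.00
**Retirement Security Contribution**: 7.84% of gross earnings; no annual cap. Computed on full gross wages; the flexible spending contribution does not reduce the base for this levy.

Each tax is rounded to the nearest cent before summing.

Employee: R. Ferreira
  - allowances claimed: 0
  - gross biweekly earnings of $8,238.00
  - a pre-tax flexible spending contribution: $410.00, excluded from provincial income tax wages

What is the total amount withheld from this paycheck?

Provincial Income Tax: taxable = $8,238.00 − $410.00 = $7,828.00
  $473.84 + 21.36% × ($7,828.00 − $4,400.00) = $473.84 + 21.36% × $3,428.00 = $1,206.06
Retirement Security Contribution: 7.84% × $8,238.00 = $645.86
Total: $1,206.06 + $645.86 = $1,851.92

$1,851.92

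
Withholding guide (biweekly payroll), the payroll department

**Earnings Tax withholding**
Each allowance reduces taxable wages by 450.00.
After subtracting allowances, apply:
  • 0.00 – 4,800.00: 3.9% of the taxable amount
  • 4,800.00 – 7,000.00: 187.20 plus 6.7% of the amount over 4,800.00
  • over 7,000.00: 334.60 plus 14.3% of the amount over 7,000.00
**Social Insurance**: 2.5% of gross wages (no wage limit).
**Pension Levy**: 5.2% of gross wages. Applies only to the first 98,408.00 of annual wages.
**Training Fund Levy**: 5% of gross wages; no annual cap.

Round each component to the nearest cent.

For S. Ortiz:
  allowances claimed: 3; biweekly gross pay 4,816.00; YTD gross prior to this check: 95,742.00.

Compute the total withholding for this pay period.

635.00

Earnings Tax: taxable = 4,816.00 − 3×450.00 = 3,466.00
  3.9% × 3,466.00 = 135.17
Social Insurance: 2.5% × 4,816.00 = 120.40
Pension Levy: cap 98,408.00 − YTD 95,742.00 = 2,666.00 subject; 5.2% × 2,666.00 = 138.63
Training Fund Levy: 5% × 4,816.00 = 240.80
Total: 135.17 + 120.40 + 138.63 + 240.80 = 635.00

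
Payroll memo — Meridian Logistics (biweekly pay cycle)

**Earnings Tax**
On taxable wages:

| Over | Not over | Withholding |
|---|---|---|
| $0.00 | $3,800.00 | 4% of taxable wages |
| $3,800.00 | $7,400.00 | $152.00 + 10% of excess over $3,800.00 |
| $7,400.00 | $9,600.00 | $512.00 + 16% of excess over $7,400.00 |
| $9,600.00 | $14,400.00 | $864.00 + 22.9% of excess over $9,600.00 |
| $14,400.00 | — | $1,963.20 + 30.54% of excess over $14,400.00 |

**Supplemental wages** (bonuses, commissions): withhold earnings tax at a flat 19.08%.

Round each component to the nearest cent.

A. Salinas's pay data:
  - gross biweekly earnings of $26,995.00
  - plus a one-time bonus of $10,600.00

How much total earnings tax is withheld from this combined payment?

$7,832.19

Earnings Tax: taxable = $26,995.00
  $1,963.20 + 30.54% × ($26,995.00 − $14,400.00) = $1,963.20 + 30.54% × $12,595.00 = $5,809.71
Supplemental (19.08% flat on bonus): 19.08% × $10,600.00 = $2,022.48
Total earnings tax: $5,809.71 + $2,022.48 = $7,832.19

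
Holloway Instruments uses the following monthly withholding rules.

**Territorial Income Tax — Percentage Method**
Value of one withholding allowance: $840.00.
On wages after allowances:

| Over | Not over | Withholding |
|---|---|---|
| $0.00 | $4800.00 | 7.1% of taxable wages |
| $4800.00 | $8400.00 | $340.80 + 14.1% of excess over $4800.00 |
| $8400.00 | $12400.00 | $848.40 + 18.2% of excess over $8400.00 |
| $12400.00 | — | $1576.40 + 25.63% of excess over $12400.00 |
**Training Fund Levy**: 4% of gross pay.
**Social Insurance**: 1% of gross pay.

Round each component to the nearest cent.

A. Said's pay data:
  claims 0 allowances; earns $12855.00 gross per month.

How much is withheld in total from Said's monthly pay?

$2335.77

Territorial Income Tax: taxable = $12855.00
  $1576.40 + 25.63% × ($12855.00 − $12400.00) = $1576.40 + 25.63% × $455.00 = $1693.02
Training Fund Levy: 4% × $12855.00 = $514.20
Social Insurance: 1% × $12855.00 = $128.55
Total: $1693.02 + $514.20 + $128.55 = $2335.77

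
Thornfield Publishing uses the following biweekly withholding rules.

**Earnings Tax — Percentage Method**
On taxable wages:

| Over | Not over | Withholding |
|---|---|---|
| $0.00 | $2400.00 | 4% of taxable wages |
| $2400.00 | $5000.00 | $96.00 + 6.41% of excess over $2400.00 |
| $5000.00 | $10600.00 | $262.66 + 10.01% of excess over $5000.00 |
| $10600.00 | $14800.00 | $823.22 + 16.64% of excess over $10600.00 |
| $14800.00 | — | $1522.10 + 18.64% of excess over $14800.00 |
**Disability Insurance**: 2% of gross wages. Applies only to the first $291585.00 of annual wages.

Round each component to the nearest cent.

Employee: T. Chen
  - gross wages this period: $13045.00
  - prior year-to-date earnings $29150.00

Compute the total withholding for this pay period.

Earnings Tax: taxable = $13045.00
  $823.22 + 16.64% × ($13045.00 − $10600.00) = $823.22 + 16.64% × $2445.00 = $1230.07
Disability Insurance: 2% × $13045.00 = $260.90
Total: $1230.07 + $260.90 = $1490.97

$1490.97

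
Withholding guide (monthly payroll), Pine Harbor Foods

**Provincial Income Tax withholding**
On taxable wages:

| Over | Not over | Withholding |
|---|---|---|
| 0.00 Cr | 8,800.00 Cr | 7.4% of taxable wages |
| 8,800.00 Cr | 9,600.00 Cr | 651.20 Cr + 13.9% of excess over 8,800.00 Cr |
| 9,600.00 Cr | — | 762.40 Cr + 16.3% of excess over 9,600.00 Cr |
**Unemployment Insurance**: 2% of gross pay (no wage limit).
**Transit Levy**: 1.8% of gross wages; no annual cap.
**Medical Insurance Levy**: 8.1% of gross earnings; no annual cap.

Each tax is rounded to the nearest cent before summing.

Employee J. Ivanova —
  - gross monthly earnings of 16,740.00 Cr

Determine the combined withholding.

3,918.28 Cr

Provincial Income Tax: taxable = 16,740.00 Cr
  762.40 Cr + 16.3% × (16,740.00 Cr − 9,600.00 Cr) = 762.40 Cr + 16.3% × 7,140.00 Cr = 1,926.22 Cr
Unemployment Insurance: 2% × 16,740.00 Cr = 334.80 Cr
Transit Levy: 1.8% × 16,740.00 Cr = 301.32 Cr
Medical Insurance Levy: 8.1% × 16,740.00 Cr = 1,355.94 Cr
Total: 1,926.22 Cr + 334.80 Cr + 301.32 Cr + 1,355.94 Cr = 3,918.28 Cr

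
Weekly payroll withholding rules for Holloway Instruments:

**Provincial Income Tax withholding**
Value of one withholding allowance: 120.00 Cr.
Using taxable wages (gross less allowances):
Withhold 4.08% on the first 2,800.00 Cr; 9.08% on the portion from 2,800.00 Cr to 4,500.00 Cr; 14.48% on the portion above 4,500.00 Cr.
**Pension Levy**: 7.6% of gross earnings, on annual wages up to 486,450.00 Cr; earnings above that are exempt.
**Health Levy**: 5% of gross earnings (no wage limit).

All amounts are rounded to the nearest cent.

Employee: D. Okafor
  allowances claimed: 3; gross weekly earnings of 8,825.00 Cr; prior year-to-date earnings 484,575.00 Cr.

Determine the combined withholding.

Provincial Income Tax: taxable = 8,825.00 Cr − 3×120.00 Cr = 8,465.00 Cr
  268.60 Cr + 14.48% × (8,465.00 Cr − 4,500.00 Cr) = 268.60 Cr + 14.48% × 3,965.00 Cr = 842.73 Cr
Pension Levy: cap 486,450.00 Cr − YTD 484,575.00 Cr = 1,875.00 Cr subject; 7.6% × 1,875.00 Cr = 142.50 Cr
Health Levy: 5% × 8,825.00 Cr = 441.25 Cr
Total: 842.73 Cr + 142.50 Cr + 441.25 Cr = 1,426.48 Cr

1,426.48 Cr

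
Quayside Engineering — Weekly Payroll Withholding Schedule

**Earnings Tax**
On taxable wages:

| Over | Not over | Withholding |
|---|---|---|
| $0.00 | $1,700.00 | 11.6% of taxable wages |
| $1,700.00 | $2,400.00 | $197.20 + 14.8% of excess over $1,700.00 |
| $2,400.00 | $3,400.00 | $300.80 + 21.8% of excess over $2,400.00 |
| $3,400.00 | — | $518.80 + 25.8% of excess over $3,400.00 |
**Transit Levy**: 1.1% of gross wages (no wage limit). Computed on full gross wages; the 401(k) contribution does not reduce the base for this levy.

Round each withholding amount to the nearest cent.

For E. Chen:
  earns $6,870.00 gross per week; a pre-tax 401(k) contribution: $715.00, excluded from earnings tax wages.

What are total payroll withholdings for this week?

$1,305.16

Earnings Tax: taxable = $6,870.00 − $715.00 = $6,155.00
  $518.80 + 25.8% × ($6,155.00 − $3,400.00) = $518.80 + 25.8% × $2,755.00 = $1,229.59
Transit Levy: 1.1% × $6,870.00 = $75.57
Total: $1,229.59 + $75.57 = $1,305.16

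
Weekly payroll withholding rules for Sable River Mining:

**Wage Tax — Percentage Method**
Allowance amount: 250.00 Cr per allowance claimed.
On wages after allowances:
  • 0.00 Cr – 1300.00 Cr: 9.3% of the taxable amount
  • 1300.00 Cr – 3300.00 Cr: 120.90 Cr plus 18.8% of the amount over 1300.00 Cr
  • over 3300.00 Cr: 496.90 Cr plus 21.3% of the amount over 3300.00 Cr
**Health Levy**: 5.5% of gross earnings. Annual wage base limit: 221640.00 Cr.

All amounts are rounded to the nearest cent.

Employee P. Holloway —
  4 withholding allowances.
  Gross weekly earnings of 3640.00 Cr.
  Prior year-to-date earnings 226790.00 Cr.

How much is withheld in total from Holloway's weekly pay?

Wage Tax: taxable = 3640.00 Cr − 4×250.00 Cr = 2640.00 Cr
  120.90 Cr + 18.8% × (2640.00 Cr − 1300.00 Cr) = 120.90 Cr + 18.8% × 1340.00 Cr = 372.82 Cr
Health Levy: YTD 226790.00 Cr ≥ cap 221640.00 Cr → 0.00 Cr
Total: 372.82 Cr + 0.00 Cr = 372.82 Cr

372.82 Cr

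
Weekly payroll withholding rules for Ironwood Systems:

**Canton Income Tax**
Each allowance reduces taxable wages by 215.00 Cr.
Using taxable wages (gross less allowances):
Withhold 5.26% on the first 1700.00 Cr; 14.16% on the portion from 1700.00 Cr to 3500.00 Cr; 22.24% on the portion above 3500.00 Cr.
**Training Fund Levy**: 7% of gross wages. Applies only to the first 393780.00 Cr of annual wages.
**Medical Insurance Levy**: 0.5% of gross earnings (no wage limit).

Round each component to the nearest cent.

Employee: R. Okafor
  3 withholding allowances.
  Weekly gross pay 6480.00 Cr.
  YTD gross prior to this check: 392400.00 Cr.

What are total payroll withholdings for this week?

992.60 Cr

Canton Income Tax: taxable = 6480.00 Cr − 3×215.00 Cr = 5835.00 Cr
  344.30 Cr + 22.24% × (5835.00 Cr − 3500.00 Cr) = 344.30 Cr + 22.24% × 2335.00 Cr = 863.60 Cr
Training Fund Levy: cap 393780.00 Cr − YTD 392400.00 Cr = 1380.00 Cr subject; 7% × 1380.00 Cr = 96.60 Cr
Medical Insurance Levy: 0.5% × 6480.00 Cr = 32.40 Cr
Total: 863.60 Cr + 96.60 Cr + 32.40 Cr = 992.60 Cr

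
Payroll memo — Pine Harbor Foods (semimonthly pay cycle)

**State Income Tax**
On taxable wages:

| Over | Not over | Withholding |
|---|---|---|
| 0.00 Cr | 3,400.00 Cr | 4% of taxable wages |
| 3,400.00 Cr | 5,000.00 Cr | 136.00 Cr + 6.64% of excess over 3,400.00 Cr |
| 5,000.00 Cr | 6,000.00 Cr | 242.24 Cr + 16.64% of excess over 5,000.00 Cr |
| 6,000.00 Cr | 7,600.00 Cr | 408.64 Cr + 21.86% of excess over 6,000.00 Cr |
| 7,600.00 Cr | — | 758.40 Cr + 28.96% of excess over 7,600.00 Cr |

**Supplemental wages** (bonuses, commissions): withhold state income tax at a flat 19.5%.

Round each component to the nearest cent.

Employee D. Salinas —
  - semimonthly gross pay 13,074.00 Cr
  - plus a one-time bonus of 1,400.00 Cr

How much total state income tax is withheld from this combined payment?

State Income Tax: taxable = 13,074.00 Cr
  758.40 Cr + 28.96% × (13,074.00 Cr − 7,600.00 Cr) = 758.40 Cr + 28.96% × 5,474.00 Cr = 2,343.67 Cr
Supplemental (19.5% flat on bonus): 19.5% × 1,400.00 Cr = 273.00 Cr
Total state income tax: 2,343.67 Cr + 273.00 Cr = 2,616.67 Cr

2,616.67 Cr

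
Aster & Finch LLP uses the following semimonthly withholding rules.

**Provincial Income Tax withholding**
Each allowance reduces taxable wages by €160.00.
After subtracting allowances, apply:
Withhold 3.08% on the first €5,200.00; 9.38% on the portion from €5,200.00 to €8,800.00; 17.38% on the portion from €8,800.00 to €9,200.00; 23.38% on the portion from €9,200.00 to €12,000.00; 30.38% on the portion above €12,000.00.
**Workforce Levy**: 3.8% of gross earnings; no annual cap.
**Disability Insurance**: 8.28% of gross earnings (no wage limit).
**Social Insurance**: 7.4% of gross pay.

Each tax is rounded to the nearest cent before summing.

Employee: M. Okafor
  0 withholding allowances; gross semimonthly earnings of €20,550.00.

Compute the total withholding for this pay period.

Provincial Income Tax: taxable = €20,550.00
  €1,222.00 + 30.38% × (€20,550.00 − €12,000.00) = €1,222.00 + 30.38% × €8,550.00 = €3,819.49
Workforce Levy: 3.8% × €20,550.00 = €780.90
Disability Insurance: 8.28% × €20,550.00 = €1,701.54
Social Insurance: 7.4% × €20,550.00 = €1,520.70
Total: €3,819.49 + €780.90 + €1,701.54 + €1,520.70 = €7,822.63

€7,822.63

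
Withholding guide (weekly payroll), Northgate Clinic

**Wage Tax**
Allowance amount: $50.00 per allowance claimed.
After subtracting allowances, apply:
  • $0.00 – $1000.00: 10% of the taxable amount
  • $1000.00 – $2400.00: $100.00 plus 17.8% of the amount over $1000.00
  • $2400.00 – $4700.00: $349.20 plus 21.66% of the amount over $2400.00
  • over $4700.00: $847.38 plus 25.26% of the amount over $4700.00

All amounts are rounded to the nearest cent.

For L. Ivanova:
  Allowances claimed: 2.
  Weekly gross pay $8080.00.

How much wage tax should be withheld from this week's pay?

$1675.91

Wage Tax: taxable = $8080.00 − 2×$50.00 = $7980.00
  $847.38 + 25.26% × ($7980.00 − $4700.00) = $847.38 + 25.26% × $3280.00 = $1675.91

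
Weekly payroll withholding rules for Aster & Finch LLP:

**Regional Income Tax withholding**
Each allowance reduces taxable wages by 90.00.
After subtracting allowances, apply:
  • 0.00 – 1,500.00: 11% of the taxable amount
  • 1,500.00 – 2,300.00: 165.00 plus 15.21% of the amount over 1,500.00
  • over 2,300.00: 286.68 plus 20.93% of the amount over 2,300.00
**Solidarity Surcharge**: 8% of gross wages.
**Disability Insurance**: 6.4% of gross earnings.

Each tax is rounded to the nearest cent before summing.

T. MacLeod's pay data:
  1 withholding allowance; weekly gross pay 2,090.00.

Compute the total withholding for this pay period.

542.01

Regional Income Tax: taxable = 2,090.00 − 1×90.00 = 2,000.00
  165.00 + 15.21% × (2,000.00 − 1,500.00) = 165.00 + 15.21% × 500.00 = 241.05
Solidarity Surcharge: 8% × 2,090.00 = 167.20
Disability Insurance: 6.4% × 2,090.00 = 133.76
Total: 241.05 + 167.20 + 133.76 = 542.01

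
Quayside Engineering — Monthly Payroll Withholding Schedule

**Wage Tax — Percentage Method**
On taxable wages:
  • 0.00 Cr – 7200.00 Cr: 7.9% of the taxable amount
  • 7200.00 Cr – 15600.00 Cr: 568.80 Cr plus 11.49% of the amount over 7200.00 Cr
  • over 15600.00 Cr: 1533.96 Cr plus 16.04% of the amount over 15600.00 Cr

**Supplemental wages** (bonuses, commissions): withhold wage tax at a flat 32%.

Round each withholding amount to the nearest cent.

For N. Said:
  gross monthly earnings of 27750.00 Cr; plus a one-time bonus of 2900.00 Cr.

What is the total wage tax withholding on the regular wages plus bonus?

4410.82 Cr

Wage Tax: taxable = 27750.00 Cr
  1533.96 Cr + 16.04% × (27750.00 Cr − 15600.00 Cr) = 1533.96 Cr + 16.04% × 12150.00 Cr = 3482.82 Cr
Supplemental (32% flat on bonus): 32% × 2900.00 Cr = 928.00 Cr
Total wage tax: 3482.82 Cr + 928.00 Cr = 4410.82 Cr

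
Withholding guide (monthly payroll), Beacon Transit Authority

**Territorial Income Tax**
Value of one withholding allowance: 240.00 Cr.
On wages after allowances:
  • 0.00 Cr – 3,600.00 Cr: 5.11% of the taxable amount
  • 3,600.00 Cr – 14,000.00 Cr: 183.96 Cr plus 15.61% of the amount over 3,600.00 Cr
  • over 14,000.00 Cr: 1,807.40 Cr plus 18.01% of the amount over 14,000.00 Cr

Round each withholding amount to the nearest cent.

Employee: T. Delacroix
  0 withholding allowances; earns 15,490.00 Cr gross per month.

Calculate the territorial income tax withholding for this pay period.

2,075.75 Cr

Territorial Income Tax: taxable = 15,490.00 Cr
  1,807.40 Cr + 18.01% × (15,490.00 Cr − 14,000.00 Cr) = 1,807.40 Cr + 18.01% × 1,490.00 Cr = 2,075.75 Cr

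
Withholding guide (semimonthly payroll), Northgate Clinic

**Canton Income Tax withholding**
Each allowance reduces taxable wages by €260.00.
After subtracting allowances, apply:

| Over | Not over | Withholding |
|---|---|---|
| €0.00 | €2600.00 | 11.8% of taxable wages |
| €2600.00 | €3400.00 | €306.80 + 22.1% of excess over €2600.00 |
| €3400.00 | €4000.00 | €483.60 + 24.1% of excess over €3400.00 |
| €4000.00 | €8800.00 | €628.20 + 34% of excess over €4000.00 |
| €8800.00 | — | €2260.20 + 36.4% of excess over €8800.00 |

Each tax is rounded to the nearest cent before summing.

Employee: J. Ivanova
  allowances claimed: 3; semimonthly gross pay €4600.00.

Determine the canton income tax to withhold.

€584.82

Canton Income Tax: taxable = €4600.00 − 3×€260.00 = €3820.00
  €483.60 + 24.1% × (€3820.00 − €3400.00) = €483.60 + 24.1% × €420.00 = €584.82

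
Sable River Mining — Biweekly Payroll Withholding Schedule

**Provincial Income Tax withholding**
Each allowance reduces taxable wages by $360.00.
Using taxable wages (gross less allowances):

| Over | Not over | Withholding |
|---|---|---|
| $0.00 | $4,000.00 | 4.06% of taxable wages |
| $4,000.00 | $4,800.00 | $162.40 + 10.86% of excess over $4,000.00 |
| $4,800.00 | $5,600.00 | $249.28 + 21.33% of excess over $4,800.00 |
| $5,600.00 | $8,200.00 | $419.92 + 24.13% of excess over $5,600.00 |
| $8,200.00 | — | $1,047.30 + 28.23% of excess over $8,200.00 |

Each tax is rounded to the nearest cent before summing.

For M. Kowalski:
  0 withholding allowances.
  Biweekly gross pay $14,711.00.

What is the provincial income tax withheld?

$2,885.36

Provincial Income Tax: taxable = $14,711.00
  $1,047.30 + 28.23% × ($14,711.00 − $8,200.00) = $1,047.30 + 28.23% × $6,511.00 = $2,885.36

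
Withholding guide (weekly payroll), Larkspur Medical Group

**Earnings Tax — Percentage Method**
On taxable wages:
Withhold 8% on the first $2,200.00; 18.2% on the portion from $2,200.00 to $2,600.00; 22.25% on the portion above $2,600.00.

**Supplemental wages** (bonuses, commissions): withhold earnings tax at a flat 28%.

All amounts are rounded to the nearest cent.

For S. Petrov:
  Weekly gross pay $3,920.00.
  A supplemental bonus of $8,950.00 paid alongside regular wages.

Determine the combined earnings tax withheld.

$3,048.50

Earnings Tax: taxable = $3,920.00
  $248.80 + 22.25% × ($3,920.00 − $2,600.00) = $248.80 + 22.25% × $1,320.00 = $542.50
Supplemental (28% flat on bonus): 28% × $8,950.00 = $2,506.00
Total earnings tax: $542.50 + $2,506.00 = $3,048.50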